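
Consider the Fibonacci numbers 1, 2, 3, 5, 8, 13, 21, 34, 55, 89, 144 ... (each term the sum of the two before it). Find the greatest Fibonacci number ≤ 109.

89 ≤ 109 < 144, so the largest Fibonacci number not exceeding 109 is 89.

89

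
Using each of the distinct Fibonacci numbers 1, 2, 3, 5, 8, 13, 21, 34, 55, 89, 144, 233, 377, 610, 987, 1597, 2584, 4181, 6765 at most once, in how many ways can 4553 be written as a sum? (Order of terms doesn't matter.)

Starting from the Zeckendorf form and repeatedly splitting a term F_k into F_{k−1} + F_{k−2} (when neither is already used) reaches every representation.
4553 = 4181+233+89+34+13+3 = 4181+233+89+34+13+2+1 = 4181+233+89+34+8+5+3 = … (29 more), for 32 in all.

32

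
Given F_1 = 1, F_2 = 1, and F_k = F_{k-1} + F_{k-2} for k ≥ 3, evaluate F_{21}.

Iterating the recurrence up to F_{14} = 377 and F_{13} = 233:
F_{15} = F_{14} + F_{13} = 377 + 233 = 610
F_{16} = F_{15} + F_{14} = 610 + 377 = 987
F_{17} = F_{16} + F_{15} = 987 + 610 = 1597
F_{18} = F_{17} + F_{16} = 1597 + 987 = 2584
F_{19} = F_{18} + F_{17} = 2584 + 1597 = 4181
F_{20} = F_{19} + F_{18} = 4181 + 2584 = 6765
F_{21} = F_{20} + F_{19} = 6765 + 4181 = 10946

10946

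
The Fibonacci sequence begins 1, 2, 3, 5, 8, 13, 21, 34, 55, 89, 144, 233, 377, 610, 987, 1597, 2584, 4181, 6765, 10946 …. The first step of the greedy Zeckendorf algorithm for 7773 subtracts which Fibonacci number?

6765 ≤ 7773 < 10946, so the largest Fibonacci number not exceeding 7773 is 6765.

6765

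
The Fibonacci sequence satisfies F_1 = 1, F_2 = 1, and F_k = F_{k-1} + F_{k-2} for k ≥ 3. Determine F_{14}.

377

Iterating the recurrence up to F_{8} = 21 and F_{7} = 13:
F_{9} = F_{8} + F_{7} = 21 + 13 = 34
F_{10} = F_{9} + F_{8} = 34 + 21 = 55
F_{11} = F_{10} + F_{9} = 55 + 34 = 89
F_{12} = F_{11} + F_{10} = 89 + 55 = 144
F_{13} = F_{12} + F_{11} = 144 + 89 = 233
F_{14} = F_{13} + F_{12} = 233 + 144 = 377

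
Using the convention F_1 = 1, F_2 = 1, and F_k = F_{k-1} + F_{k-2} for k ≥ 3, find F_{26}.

121393

Iterating the recurrence up to F_{20} = 6765 and F_{19} = 4181:
F_{21} = F_{20} + F_{19} = 6765 + 4181 = 10946
F_{22} = F_{21} + F_{20} = 10946 + 6765 = 17711
F_{23} = F_{22} + F_{21} = 17711 + 10946 = 28657
F_{24} = F_{23} + F_{22} = 28657 + 17711 = 46368
F_{25} = F_{24} + F_{23} = 46368 + 28657 = 75025
F_{26} = F_{25} + F_{24} = 75025 + 46368 = 121393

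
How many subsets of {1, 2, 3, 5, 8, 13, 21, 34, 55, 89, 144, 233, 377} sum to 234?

6

Starting from the Zeckendorf form and repeatedly splitting a term F_k into F_{k−1} + F_{k−2} (when neither is already used) reaches every representation.
234 = 233+1 = 144+89+1 = 144+55+34+1 = 144+55+21+13+1 = … (2 more), for 6 in all.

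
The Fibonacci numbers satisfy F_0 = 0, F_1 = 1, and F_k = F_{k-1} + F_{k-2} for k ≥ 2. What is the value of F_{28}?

Iterating the recurrence up to F_{20} = 6765 and F_{19} = 4181:
F_{21} = F_{20} + F_{19} = 6765 + 4181 = 10946
F_{22} = F_{21} + F_{20} = 10946 + 6765 = 17711
F_{23} = F_{22} + F_{21} = 17711 + 10946 = 28657
F_{24} = F_{23} + F_{22} = 28657 + 17711 = 46368
F_{25} = F_{24} + F_{23} = 46368 + 28657 = 75025
F_{26} = F_{25} + F_{24} = 75025 + 46368 = 121393
F_{27} = F_{26} + F_{25} = 121393 + 75025 = 196418
F_{28} = F_{27} + F_{26} = 196418 + 121393 = 317811

317811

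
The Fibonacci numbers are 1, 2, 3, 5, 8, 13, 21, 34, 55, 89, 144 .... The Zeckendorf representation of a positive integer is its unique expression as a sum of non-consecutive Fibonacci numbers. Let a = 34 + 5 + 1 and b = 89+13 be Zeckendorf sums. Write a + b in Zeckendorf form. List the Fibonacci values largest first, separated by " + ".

The two numbers are 40 and 102, so their sum is 142.
Greedy algorithm:
largest Fibonacci ≤ 142 is 89; 142 − 89 = 53
largest Fibonacci ≤ 53 is 34; 53 − 34 = 19
largest Fibonacci ≤ 19 is 13; 19 − 13 = 6
largest Fibonacci ≤ 6 is 5; 6 − 5 = 1
largest Fibonacci ≤ 1 is 1; 1 − 1 = 0

89 + 34 + 13 + 5 + 1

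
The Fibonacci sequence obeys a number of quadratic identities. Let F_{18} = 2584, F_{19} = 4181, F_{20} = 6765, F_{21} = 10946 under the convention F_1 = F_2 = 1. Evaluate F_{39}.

By the addition formula F_{m+n} = F_m F_{n+1} + F_{m−1} F_n with m=21, n=18: F_{39} = 10946·4181 + 6765·2584 = 45765226 + 17480760 = 63245986.

63245986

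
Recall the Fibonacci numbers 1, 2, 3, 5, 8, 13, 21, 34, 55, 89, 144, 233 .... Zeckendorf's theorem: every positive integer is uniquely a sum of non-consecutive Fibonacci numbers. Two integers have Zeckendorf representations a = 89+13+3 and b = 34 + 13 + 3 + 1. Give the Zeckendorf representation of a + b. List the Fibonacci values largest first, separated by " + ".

144 + 8 + 3 + 1

The two numbers are 105 and 51, so their sum is 156.
144 ≤ 156 < 233, so take 144; remainder 12
8 ≤ 12 < 13, so take 8; remainder 4
3 ≤ 4 < 5, so take 3; remainder 1
1 ≤ 1 < 2, so take 1; remainder 0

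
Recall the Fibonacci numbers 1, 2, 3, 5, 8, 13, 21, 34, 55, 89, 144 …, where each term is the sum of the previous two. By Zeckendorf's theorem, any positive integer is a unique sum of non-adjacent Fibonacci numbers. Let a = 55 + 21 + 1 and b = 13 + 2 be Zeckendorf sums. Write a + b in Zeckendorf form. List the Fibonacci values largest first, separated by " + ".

89 + 3

The two numbers are 77 and 15, so their sum is 92.
Greedy algorithm:
92 − 89 = 3
3 − 3 = 0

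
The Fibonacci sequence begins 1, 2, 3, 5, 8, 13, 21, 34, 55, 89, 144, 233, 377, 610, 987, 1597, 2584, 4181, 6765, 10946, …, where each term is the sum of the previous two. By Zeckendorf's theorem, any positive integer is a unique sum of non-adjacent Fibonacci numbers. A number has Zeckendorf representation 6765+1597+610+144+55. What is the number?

9171

6765+1597+610+144+55 = 9171.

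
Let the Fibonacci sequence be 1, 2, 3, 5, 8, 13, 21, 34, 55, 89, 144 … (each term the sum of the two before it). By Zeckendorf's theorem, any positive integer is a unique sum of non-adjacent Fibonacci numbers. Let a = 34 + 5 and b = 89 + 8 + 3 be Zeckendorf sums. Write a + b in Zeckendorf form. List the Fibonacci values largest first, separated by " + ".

The two numbers are 39 and 100, so their sum is 139.
Greedy algorithm:
subtract 89 from 139: 50 remains
subtract 34 from 50: 16 remains
subtract 13 from 16: 3 remains
subtract 3 from 3: 0 remains

89 + 34 + 13 + 3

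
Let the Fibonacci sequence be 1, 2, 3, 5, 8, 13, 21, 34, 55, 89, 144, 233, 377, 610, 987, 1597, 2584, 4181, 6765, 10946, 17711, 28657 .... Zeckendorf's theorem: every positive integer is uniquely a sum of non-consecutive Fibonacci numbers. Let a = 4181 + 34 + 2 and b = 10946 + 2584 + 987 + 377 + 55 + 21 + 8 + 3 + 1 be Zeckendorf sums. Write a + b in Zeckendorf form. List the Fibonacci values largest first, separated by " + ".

The two numbers are 4217 and 14982, so their sum is 19199.
19199: greatest Fibonacci not exceeding it is 17711, leaving 1488
1488: greatest Fibonacci not exceeding it is 987, leaving 501
501: greatest Fibonacci not exceeding it is 377, leaving 124
124: greatest Fibonacci not exceeding it is 89, leaving 35
35: greatest Fibonacci not exceeding it is 34, leaving 1
1: greatest Fibonacci not exceeding it is 1, leaving 0

17711 + 987 + 377 + 89 + 34 + 1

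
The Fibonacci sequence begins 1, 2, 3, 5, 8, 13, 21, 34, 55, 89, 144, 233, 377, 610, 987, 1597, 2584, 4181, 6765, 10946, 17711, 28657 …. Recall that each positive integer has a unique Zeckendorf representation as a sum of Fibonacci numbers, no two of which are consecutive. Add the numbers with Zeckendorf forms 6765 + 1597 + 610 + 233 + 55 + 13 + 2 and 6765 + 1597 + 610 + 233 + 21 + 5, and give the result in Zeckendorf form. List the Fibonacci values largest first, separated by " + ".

17711 + 610 + 144 + 34 + 5 + 2

The two numbers are 9275 and 9231, so their sum is 18506.
Repeatedly subtract the largest Fibonacci number that fits:
18506 − 17711 = 795
795 − 610 = 185
185 − 144 = 41
41 − 34 = 7
7 − 5 = 2
2 − 2 = 0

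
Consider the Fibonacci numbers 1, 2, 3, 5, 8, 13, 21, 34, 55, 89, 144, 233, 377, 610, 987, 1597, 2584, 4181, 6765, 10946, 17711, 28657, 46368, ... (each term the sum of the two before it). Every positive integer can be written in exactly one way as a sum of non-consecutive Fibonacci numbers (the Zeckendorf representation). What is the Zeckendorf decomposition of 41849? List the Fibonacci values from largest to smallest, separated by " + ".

28657 + 10946 + 1597 + 610 + 34 + 5

Greedily peel off the largest Fibonacci term at each step:
take 28657 (≤ 41849); 41849 − 28657 = 13192
take 10946 (≤ 13192); 13192 − 10946 = 2246
take 1597 (≤ 2246); 2246 − 1597 = 649
take 610 (≤ 649); 649 − 610 = 39
take 34 (≤ 39); 39 − 34 = 5
take 5 (≤ 5); 5 − 5 = 0
So 41849 = 28657 + 10946 + 1597 + 610 + 34 + 5, with no two terms consecutive in the sequence.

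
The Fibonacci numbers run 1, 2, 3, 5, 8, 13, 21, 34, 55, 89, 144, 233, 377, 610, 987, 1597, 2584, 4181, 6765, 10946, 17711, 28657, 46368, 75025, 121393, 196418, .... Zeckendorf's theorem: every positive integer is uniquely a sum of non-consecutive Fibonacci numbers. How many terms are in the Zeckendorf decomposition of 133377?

7

121393 ≤ 133377 < 196418, so take 121393; remainder 11984
10946 ≤ 11984 < 17711, so take 10946; remainder 1038
987 ≤ 1038 < 1597, so take 987; remainder 51
34 ≤ 51 < 55, so take 34; remainder 17
13 ≤ 17 < 21, so take 13; remainder 4
3 ≤ 4 < 5, so take 3; remainder 1
1 ≤ 1 < 2, so take 1; remainder 0
133377 = 121393 + 10946 + 987 + 34 + 13 + 3 + 1, which has 7 terms.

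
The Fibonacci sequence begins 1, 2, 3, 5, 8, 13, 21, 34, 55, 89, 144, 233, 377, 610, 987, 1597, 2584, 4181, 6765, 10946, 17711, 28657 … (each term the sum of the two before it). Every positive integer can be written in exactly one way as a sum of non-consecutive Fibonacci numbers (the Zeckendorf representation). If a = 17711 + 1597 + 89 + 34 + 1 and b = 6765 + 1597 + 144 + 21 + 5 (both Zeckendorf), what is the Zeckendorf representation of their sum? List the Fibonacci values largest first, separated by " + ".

The two numbers are 19432 and 8532, so their sum is 27964.
27964 − 17711 = 10253
10253 − 6765 = 3488
3488 − 2584 = 904
904 − 610 = 294
294 − 233 = 61
61 − 55 = 6
6 − 5 = 1
1 − 1 = 0

17711 + 6765 + 2584 + 610 + 233 + 55 + 5 + 1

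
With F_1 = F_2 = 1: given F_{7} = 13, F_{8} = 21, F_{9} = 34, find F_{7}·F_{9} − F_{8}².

1

13·34 − 21² = 442 − 441 = 1. (Cassini's identity: F_{k−1}F_{k+1} − F_k² = (−1)^k.)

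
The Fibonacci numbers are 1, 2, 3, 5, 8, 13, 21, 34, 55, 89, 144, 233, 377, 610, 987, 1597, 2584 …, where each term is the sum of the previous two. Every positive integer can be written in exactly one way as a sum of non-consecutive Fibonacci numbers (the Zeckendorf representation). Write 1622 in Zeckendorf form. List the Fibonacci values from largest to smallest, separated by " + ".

Greedily peel off the largest Fibonacci term at each step:
subtract 1597 from 1622: 25 remains
subtract 21 from 25: 4 remains
subtract 3 from 4: 1 remains
subtract 1 from 1: 0 remains
So 1622 = 1597 + 21 + 3 + 1, with no two terms consecutive in the sequence.

1597 + 21 + 3 + 1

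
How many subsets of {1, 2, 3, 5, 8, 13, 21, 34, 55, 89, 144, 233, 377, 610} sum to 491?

8

Each representation comes from the Zeckendorf form by replacing some F_k with F_{k−1} + F_{k−2} where possible.
491 = 377+89+21+3+1 = 377+89+13+8+3+1 = 377+55+34+21+3+1 = … (5 more), for 8 in all.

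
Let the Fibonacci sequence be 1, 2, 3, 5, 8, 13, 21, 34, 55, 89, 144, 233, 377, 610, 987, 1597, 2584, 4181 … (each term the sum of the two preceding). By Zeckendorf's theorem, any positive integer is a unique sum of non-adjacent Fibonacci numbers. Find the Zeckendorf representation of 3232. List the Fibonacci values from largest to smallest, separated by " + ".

3232 − 2584 = 648
648 − 610 = 38
38 − 34 = 4
4 − 3 = 1
1 − 1 = 0
So 3232 = 2584 + 610 + 34 + 3 + 1, with no two terms consecutive in the sequence.

2584 + 610 + 34 + 3 + 1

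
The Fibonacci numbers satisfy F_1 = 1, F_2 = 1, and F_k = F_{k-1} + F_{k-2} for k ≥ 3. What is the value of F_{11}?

89

Iterating the recurrence up to F_{4} = 3 and F_{3} = 2:
F_{5} = F_{4} + F_{3} = 3 + 2 = 5
F_{6} = F_{5} + F_{4} = 5 + 3 = 8
F_{7} = F_{6} + F_{5} = 8 + 5 = 13
F_{8} = F_{7} + F_{6} = 13 + 8 = 21
F_{9} = F_{8} + F_{7} = 21 + 13 = 34
F_{10} = F_{9} + F_{8} = 34 + 21 = 55
F_{11} = F_{10} + F_{9} = 55 + 34 = 89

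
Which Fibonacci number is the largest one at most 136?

89 ≤ 136 < 144, so the largest Fibonacci number not exceeding 136 is 89.

89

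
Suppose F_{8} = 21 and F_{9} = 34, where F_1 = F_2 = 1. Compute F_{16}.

By the doubling identity F_{2k} = F_k(2F_{k+1} − F_k): F_{16} = 21·(2·34 − 21) = 21·47 = 987.

987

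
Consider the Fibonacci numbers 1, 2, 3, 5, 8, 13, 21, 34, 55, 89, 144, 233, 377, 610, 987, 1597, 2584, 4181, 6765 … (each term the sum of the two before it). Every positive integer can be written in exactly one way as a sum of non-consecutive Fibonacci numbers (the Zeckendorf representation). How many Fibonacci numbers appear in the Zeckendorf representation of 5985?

subtract 4181 from 5985: 1804 remains
subtract 1597 from 1804: 207 remains
subtract 144 from 207: 63 remains
subtract 55 from 63: 8 remains
subtract 8 from 8: 0 remains
5985 = 4181 + 1597 + 144 + 55 + 8, which has 5 terms.

5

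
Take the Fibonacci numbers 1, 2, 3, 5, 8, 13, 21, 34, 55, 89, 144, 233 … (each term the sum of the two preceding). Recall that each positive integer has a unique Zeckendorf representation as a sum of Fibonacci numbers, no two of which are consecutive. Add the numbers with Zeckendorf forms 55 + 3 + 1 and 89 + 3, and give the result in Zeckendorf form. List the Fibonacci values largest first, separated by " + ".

The two numbers are 59 and 92, so their sum is 151.
Greedy algorithm:
144 ≤ 151 < 233, so take 144; remainder 7
5 ≤ 7 < 8, so take 5; remainder 2
2 ≤ 2 < 3, so take 2; remainder 0

144 + 5 + 2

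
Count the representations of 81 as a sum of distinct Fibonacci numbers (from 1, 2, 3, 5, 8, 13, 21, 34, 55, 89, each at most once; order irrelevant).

81 = 55+21+5 = 55+21+3+2 = 55+13+8+5 = … (3 more), for 6 in all.

6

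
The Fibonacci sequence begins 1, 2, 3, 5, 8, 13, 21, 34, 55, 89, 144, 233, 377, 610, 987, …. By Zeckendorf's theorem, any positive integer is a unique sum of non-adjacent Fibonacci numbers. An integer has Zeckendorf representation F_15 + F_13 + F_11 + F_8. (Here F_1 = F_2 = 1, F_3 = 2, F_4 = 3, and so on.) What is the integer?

953

F_15 + F_13 + F_11 + F_8 = 610 + 233 + 89 + 21 = 953.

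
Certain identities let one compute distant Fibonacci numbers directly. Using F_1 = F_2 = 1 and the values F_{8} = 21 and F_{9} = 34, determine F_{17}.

1597

By F_{2k+1} = F_k² + F_{k+1}²: F_{17} = 21² + 34² = 441 + 1156 = 1597.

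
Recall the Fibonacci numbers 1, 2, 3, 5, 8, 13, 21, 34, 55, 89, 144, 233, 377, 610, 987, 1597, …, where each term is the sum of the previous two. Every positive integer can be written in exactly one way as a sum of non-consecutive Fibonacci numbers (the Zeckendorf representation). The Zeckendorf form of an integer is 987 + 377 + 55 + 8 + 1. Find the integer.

1428

987 + 377 + 55 + 8 + 1 = 1428.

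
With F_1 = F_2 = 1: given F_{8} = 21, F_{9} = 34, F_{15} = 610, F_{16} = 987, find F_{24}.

By the addition formula F_{m+n} = F_m F_{n+1} + F_{m−1} F_n with m=16, n=8: F_{24} = 987·34 + 610·21 = 33558 + 12810 = 46368.

46368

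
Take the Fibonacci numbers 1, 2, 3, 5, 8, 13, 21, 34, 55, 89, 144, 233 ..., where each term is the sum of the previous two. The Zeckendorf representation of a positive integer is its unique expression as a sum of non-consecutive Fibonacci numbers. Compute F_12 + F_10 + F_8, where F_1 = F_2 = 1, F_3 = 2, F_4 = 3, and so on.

F_12 + F_10 + F_8 = 144 + 55 + 21 = 220.

220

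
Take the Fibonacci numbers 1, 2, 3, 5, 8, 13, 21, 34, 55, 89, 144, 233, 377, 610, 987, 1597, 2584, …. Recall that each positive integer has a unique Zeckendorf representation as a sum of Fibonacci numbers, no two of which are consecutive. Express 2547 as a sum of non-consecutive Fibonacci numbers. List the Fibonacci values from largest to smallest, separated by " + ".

Greedily peel off the largest Fibonacci term at each step:
2547: greatest Fibonacci not exceeding it is 1597, leaving 950
950: greatest Fibonacci not exceeding it is 610, leaving 340
340: greatest Fibonacci not exceeding it is 233, leaving 107
107: greatest Fibonacci not exceeding it is 89, leaving 18
18: greatest Fibonacci not exceeding it is 13, leaving 5
5: greatest Fibonacci not exceeding it is 5, leaving 0
So 2547 = 1597 + 610 + 233 + 89 + 13 + 5, with no two terms consecutive in the sequence.

1597 + 610 + 233 + 89 + 13 + 5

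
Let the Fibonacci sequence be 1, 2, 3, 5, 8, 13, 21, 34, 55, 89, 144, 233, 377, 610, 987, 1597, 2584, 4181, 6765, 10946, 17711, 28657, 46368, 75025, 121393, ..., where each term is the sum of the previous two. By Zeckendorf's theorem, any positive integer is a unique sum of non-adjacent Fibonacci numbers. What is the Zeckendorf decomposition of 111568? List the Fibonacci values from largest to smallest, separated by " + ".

75025 + 28657 + 6765 + 987 + 89 + 34 + 8 + 3

subtract 75025 from 111568: 36543 remains
subtract 28657 from 36543: 7886 remains
subtract 6765 from 7886: 1121 remains
subtract 987 from 1121: 134 remains
subtract 89 from 134: 45 remains
subtract 34 from 45: 11 remains
subtract 8 from 11: 3 remains
subtract 3 from 3: 0 remains
So 111568 = 75025 + 28657 + 6765 + 987 + 89 + 34 + 8 + 3, with no two terms consecutive in the sequence.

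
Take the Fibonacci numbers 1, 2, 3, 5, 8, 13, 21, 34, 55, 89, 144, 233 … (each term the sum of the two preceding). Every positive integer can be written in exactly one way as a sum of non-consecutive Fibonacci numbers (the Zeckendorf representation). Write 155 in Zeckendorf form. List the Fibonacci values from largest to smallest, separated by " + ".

144 + 8 + 3

Greedy algorithm:
144 ≤ 155 < 233, so take 144; remainder 11
8 ≤ 11 < 13, so take 8; remainder 3
3 ≤ 3 < 5, so take 3; remainder 0
So 155 = 144 + 8 + 3, with no two terms consecutive in the sequence.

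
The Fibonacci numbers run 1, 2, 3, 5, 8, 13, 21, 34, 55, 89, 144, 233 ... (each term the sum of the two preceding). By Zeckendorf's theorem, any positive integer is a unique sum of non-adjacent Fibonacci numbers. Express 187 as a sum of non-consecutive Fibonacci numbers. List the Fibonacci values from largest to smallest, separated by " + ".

144 + 34 + 8 + 1

Greedy algorithm:
subtract 144 from 187: 43 remains
subtract 34 from 43: 9 remains
subtract 8 from 9: 1 remains
subtract 1 from 1: 0 remains
So 187 = 144 + 34 + 8 + 1, with no two terms consecutive in the sequence.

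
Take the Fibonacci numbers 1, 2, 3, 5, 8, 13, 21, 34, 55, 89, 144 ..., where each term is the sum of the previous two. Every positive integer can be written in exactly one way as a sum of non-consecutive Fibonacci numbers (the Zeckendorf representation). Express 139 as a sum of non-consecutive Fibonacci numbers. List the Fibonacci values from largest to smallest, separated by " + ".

Greedy algorithm:
subtract 89 from 139: 50 remains
subtract 34 from 50: 16 remains
subtract 13 from 16: 3 remains
subtract 3 from 3: 0 remains
So 139 = 89 + 34 + 13 + 3, with no two terms consecutive in the sequence.

89 + 34 + 13 + 3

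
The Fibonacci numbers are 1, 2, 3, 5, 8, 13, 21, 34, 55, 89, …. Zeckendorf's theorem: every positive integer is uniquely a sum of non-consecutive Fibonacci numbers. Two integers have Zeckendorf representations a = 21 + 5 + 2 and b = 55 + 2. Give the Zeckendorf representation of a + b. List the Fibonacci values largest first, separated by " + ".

The two numbers are 28 and 57, so their sum is 85.
Greedily peel off the largest Fibonacci term at each step:
55 ≤ 85 < 89, so take 55; remainder 30
21 ≤ 30 < 34, so take 21; remainder 9
8 ≤ 9 < 13, so take 8; remainder 1
1 ≤ 1 < 2, so take 1; remainder 0

55 + 21 + 8 + 1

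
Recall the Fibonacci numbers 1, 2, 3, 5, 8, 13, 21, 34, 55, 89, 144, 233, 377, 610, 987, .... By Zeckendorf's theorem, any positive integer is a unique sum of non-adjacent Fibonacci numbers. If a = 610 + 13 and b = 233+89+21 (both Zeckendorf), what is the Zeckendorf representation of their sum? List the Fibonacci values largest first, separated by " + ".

The two numbers are 623 and 343, so their sum is 966.
966 − 610 = 356
356 − 233 = 123
123 − 89 = 34
34 − 34 = 0

610 + 233 + 89 + 34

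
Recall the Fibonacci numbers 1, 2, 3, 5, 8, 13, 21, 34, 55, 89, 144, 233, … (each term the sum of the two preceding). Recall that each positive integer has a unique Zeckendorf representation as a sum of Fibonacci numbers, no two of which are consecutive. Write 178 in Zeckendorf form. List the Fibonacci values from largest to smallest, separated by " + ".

144 + 34

subtract 144 from 178: 34 remains
subtract 34 from 34: 0 remains
So 178 = 144 + 34, with no two terms consecutive in the sequence.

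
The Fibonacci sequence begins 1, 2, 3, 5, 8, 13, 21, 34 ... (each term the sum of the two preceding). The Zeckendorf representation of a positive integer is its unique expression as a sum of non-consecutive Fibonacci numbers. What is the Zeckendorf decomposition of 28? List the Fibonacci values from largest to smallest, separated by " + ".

21 + 5 + 2

Greedily peel off the largest Fibonacci term at each step:
subtract 21 from 28: 7 remains
subtract 5 from 7: 2 remains
subtract 2 from 2: 0 remains
So 28 = 21 + 5 + 2, with no two terms consecutive in the sequence.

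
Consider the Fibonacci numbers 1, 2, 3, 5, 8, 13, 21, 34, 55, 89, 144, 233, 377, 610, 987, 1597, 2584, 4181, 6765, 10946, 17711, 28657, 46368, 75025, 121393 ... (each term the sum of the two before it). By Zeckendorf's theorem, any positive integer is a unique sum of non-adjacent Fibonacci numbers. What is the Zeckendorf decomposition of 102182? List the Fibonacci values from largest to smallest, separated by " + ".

Greedy algorithm:
75025 ≤ 102182 < 121393, so take 75025; remainder 27157
17711 ≤ 27157 < 28657, so take 17711; remainder 9446
6765 ≤ 9446 < 10946, so take 6765; remainder 2681
2584 ≤ 2681 < 4181, so take 2584; remainder 97
89 ≤ 97 < 144, so take 89; remainder 8
8 ≤ 8 < 13, so take 8; remainder 0
So 102182 = 75025 + 17711 + 6765 + 2584 + 89 + 8, with no two terms consecutive in the sequence.

75025 + 17711 + 6765 + 2584 + 89 + 8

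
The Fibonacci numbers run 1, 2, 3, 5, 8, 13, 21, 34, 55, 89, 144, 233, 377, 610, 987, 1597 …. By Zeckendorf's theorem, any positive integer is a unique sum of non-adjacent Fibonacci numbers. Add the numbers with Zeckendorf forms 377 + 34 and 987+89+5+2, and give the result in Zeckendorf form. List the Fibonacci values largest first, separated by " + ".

The two numbers are 411 and 1083, so their sum is 1494.
1494 − 987 = 507
507 − 377 = 130
130 − 89 = 41
41 − 34 = 7
7 − 5 = 2
2 − 2 = 0

987 + 377 + 89 + 34 + 5 + 2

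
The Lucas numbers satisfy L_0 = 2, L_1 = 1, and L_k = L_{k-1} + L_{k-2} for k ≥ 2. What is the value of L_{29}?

Iterating the recurrence up to L_{25} = 167761 and L_{24} = 103682:
L_{26} = L_{25} + L_{24} = 167761 + 103682 = 271443
L_{27} = L_{26} + L_{25} = 271443 + 167761 = 439204
L_{28} = L_{27} + L_{26} = 439204 + 271443 = 710647
L_{29} = L_{28} + L_{27} = 710647 + 439204 = 1149851

1149851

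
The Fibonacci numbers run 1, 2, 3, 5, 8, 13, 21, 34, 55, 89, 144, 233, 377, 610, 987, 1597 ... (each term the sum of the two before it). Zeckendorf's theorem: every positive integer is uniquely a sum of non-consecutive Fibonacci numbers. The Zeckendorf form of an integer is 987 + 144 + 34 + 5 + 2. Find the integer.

1172

987 + 144 + 34 + 5 + 2 = 1172.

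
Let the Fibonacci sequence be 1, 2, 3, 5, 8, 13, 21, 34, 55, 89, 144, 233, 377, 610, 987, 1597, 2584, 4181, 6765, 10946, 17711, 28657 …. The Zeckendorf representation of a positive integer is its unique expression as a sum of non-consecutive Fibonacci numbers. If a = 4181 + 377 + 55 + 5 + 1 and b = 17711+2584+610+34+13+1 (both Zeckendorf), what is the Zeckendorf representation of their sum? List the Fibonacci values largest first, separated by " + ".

17711 + 6765 + 987 + 89 + 13 + 5 + 2

The two numbers are 4619 and 20953, so their sum is 25572.
Repeatedly subtract the largest Fibonacci number that fits:
largest Fibonacci ≤ 25572 is 17711; 25572 − 17711 = 7861
largest Fibonacci ≤ 7861 is 6765; 7861 − 6765 = 1096
largest Fibonacci ≤ 1096 is 987; 1096 − 987 = 109
largest Fibonacci ≤ 109 is 89; 109 − 89 = 20
largest Fibonacci ≤ 20 is 13; 20 − 13 = 7
largest Fibonacci ≤ 7 is 5; 7 − 5 = 2
largest Fibonacci ≤ 2 is 2; 2 − 2 = 0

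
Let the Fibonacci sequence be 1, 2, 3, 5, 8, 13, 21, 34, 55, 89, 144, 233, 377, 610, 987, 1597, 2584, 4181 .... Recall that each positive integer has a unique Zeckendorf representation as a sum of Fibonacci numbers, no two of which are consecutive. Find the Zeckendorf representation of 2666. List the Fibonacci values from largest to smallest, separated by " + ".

2584 + 55 + 21 + 5 + 1

Repeatedly subtract the largest Fibonacci number that fits:
subtract 2584 from 2666: 82 remains
subtract 55 from 82: 27 remains
subtract 21 from 27: 6 remains
subtract 5 from 6: 1 remains
subtract 1 from 1: 0 remains
So 2666 = 2584 + 55 + 21 + 5 + 1, with no two terms consecutive in the sequence.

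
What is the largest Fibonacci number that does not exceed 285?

233

233 ≤ 285 < 377, so the largest Fibonacci number not exceeding 285 is 233.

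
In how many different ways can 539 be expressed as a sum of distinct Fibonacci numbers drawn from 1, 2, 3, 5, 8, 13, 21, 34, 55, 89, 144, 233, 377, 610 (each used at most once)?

Starting from the Zeckendorf form and repeatedly splitting a term F_k into F_{k−1} + F_{k−2} (when neither is already used) reaches every representation.
539 = 377+144+13+5 = 377+144+13+3+2 = 377+89+55+13+5 = 377+144+8+5+3+2 = 377+89+55+13+3+2 = … (10 more), for 15 in all.

15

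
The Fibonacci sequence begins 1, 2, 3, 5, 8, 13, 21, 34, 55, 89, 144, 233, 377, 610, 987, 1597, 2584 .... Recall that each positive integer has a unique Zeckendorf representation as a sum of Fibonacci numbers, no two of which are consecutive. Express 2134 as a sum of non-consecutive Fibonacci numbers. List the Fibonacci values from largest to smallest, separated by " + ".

1597 + 377 + 144 + 13 + 3

2134: greatest Fibonacci not exceeding it is 1597, leaving 537
537: greatest Fibonacci not exceeding it is 377, leaving 160
160: greatest Fibonacci not exceeding it is 144, leaving 16
16: greatest Fibonacci not exceeding it is 13, leaving 3
3: greatest Fibonacci not exceeding it is 3, leaving 0
So 2134 = 1597 + 377 + 144 + 13 + 3, with no two terms consecutive in the sequence.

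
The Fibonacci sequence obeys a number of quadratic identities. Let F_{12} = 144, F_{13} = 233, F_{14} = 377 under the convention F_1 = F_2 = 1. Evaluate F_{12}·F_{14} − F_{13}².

144·377 − 233² = 54288 − 54289 = -1. (Cassini's identity: F_{k−1}F_{k+1} − F_k² = (−1)^k.)

-1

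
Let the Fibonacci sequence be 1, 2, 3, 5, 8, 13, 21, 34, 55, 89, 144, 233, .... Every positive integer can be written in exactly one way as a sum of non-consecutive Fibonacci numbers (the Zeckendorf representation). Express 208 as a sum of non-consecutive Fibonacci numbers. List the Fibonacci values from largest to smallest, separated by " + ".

144 + 55 + 8 + 1

Greedy algorithm:
144 ≤ 208 < 233, so take 144; remainder 64
55 ≤ 64 < 89, so take 55; remainder 9
8 ≤ 9 < 13, so take 8; remainder 1
1 ≤ 1 < 2, so take 1; remainder 0
So 208 = 144 + 55 + 8 + 1, with no two terms consecutive in the sequence.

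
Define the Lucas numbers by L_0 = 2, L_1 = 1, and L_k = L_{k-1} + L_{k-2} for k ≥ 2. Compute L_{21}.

Iterating the recurrence up to L_{14} = 843 and L_{13} = 521:
L_{15} = L_{14} + L_{13} = 843 + 521 = 1364
L_{16} = L_{15} + L_{14} = 1364 + 843 = 2207
L_{17} = L_{16} + L_{15} = 2207 + 1364 = 3571
L_{18} = L_{17} + L_{16} = 3571 + 2207 = 5778
L_{19} = L_{18} + L_{17} = 5778 + 3571 = 9349
L_{20} = L_{19} + L_{18} = 9349 + 5778 = 15127
L_{21} = L_{20} + L_{19} = 15127 + 9349 = 24476

24476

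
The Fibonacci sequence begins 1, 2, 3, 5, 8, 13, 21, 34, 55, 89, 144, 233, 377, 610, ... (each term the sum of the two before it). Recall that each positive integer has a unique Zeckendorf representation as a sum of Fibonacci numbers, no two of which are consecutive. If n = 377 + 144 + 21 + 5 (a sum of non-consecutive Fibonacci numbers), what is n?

547

377 + 144 + 21 + 5 = 547.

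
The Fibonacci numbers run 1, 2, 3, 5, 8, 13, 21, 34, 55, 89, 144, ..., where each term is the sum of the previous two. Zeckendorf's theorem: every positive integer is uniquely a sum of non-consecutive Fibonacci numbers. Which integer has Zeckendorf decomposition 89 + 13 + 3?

89 + 13 + 3 = 105.

105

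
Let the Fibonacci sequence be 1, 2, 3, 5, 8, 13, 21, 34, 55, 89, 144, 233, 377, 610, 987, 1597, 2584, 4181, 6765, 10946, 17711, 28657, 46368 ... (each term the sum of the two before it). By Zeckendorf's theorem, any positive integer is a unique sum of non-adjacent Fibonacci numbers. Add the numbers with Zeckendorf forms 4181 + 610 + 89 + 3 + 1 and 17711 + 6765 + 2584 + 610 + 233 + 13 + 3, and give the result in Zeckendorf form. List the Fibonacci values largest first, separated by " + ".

28657 + 2584 + 987 + 377 + 144 + 34 + 13 + 5 + 2

The two numbers are 4884 and 27919, so their sum is 32803.
Repeatedly subtract the largest Fibonacci number that fits:
take 28657 (≤ 32803); 32803 − 28657 = 4146
take 2584 (≤ 4146); 4146 − 2584 = 1562
take 987 (≤ 1562); 1562 − 987 = 575
take 377 (≤ 575); 575 − 377 = 198
take 144 (≤ 198); 198 − 144 = 54
take 34 (≤ 54); 54 − 34 = 20
take 13 (≤ 20); 20 − 13 = 7
take 5 (≤ 7); 7 − 5 = 2
take 2 (≤ 2); 2 − 2 = 0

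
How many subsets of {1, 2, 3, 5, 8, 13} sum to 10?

2

Each representation comes from the Zeckendorf form by replacing some F_k with F_{k−1} + F_{k−2} where possible.
10 = 8+2 = 5+3+2 — 2 representations.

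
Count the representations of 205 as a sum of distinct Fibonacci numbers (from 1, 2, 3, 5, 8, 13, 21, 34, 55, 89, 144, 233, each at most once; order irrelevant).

Each representation comes from the Zeckendorf form by replacing some F_k with F_{k−1} + F_{k−2} where possible.
205 = 144+55+5+1 = 144+55+3+2+1 = 144+34+21+5+1 = … (7 more), for 10 in all.

10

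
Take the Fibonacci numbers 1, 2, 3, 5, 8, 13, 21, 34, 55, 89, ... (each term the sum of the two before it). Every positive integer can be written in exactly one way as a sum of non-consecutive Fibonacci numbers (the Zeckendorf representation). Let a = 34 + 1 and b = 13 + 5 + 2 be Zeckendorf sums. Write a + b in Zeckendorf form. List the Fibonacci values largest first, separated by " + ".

55

The two numbers are 35 and 20, so their sum is 55.
55 ≤ 55 < 89, so take 55; remainder 0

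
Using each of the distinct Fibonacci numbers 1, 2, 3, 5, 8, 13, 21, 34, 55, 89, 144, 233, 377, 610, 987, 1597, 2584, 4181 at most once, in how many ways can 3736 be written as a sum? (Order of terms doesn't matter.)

3736 = 2584+987+144+21 = 2584+987+144+13+8 = 2584+987+89+55+21 = 2584+610+377+144+21 = … (43 more), for 47 in all.

47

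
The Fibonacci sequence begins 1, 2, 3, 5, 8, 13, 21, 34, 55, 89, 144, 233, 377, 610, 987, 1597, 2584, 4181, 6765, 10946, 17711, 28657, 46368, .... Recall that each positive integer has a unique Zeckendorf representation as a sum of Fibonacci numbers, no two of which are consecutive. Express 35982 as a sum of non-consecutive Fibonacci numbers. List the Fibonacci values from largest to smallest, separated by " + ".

Greedily peel off the largest Fibonacci term at each step:
subtract 28657 from 35982: 7325 remains
subtract 6765 from 7325: 560 remains
subtract 377 from 560: 183 remains
subtract 144 from 183: 39 remains
subtract 34 from 39: 5 remains
subtract 5 from 5: 0 remains
So 35982 = 28657 + 6765 + 377 + 144 + 34 + 5, with no two terms consecutive in the sequence.

28657 + 6765 + 377 + 144 + 34 + 5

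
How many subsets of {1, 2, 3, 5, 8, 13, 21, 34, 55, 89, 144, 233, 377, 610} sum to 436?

8

436 = 377+55+3+1 = 377+34+21+3+1 = 233+144+55+3+1 = 377+34+13+8+3+1 = … (4 more), for 8 in all.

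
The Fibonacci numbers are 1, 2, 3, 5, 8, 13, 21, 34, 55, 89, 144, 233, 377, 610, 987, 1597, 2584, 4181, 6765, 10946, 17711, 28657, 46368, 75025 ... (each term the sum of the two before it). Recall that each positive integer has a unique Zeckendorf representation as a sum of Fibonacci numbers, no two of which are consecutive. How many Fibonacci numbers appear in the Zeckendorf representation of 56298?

Greedy algorithm:
46368 ≤ 56298 < 75025, so take 46368; remainder 9930
6765 ≤ 9930 < 10946, so take 6765; remainder 3165
2584 ≤ 3165 < 4181, so take 2584; remainder 581
377 ≤ 581 < 610, so take 377; remainder 204
144 ≤ 204 < 233, so take 144; remainder 60
55 ≤ 60 < 89, so take 55; remainder 5
5 ≤ 5 < 8, so take 5; remainder 0
56298 = 46368 + 6765 + 2584 + 377 + 144 + 55 + 5, which has 7 terms.

7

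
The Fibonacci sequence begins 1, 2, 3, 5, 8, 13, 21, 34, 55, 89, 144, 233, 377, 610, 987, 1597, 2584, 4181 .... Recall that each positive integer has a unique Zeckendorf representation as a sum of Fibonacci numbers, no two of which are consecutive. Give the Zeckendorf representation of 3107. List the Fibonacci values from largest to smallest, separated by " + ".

2584 + 377 + 144 + 2

Greedy algorithm:
3107: greatest Fibonacci not exceeding it is 2584, leaving 523
523: greatest Fibonacci not exceeding it is 377, leaving 146
146: greatest Fibonacci not exceeding it is 144, leaving 2
2: greatest Fibonacci not exceeding it is 2, leaving 0
So 3107 = 2584 + 377 + 144 + 2, with no two terms consecutive in the sequence.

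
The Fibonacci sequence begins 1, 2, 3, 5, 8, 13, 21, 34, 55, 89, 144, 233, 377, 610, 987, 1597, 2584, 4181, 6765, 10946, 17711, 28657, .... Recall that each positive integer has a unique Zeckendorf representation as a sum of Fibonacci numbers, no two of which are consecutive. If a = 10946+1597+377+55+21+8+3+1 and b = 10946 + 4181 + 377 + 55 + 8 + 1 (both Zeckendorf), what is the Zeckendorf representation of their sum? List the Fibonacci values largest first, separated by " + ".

17711 + 6765 + 2584 + 987 + 377 + 144 + 8

The two numbers are 13008 and 15568, so their sum is 28576.
17711 ≤ 28576 < 28657, so take 17711; remainder 10865
6765 ≤ 10865 < 10946, so take 6765; remainder 4100
2584 ≤ 4100 < 4181, so take 2584; remainder 1516
987 ≤ 1516 < 1597, so take 987; remainder 529
377 ≤ 529 < 610, so take 377; remainder 152
144 ≤ 152 < 233, so take 144; remainder 8
8 ≤ 8 < 13, so take 8; remainder 0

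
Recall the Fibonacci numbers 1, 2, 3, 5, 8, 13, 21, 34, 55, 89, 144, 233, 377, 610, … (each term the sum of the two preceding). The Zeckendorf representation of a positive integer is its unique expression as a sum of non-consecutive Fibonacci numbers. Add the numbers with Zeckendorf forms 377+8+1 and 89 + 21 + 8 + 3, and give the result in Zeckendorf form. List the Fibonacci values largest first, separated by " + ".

377 + 89 + 34 + 5 + 2

The two numbers are 386 and 121, so their sum is 507.
Repeatedly subtract the largest Fibonacci number that fits:
377 ≤ 507 < 610, so take 377; remainder 130
89 ≤ 130 < 144, so take 89; remainder 41
34 ≤ 41 < 55, so take 34; remainder 7
5 ≤ 7 < 8, so take 5; remainder 2
2 ≤ 2 < 3, so take 2; remainder 0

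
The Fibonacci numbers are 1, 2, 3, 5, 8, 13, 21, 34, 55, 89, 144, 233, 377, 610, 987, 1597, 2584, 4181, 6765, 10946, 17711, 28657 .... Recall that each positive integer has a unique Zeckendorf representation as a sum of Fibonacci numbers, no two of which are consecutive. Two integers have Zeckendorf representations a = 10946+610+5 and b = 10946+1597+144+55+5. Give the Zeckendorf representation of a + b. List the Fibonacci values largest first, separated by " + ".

The two numbers are 11561 and 12747, so their sum is 24308.
Repeatedly subtract the largest Fibonacci number that fits:
subtract 17711 from 24308: 6597 remains
subtract 4181 from 6597: 2416 remains
subtract 1597 from 2416: 819 remains
subtract 610 from 819: 209 remains
subtract 144 from 209: 65 remains
subtract 55 from 65: 10 remains
subtract 8 from 10: 2 remains
subtract 2 from 2: 0 remains

17711 + 4181 + 1597 + 610 + 144 + 55 + 8 + 2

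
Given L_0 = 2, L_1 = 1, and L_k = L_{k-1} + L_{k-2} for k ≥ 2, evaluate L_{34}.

Iterating the recurrence up to L_{30} = 1860498 and L_{29} = 1149851:
L_{31} = L_{30} + L_{29} = 1860498 + 1149851 = 3010349
L_{32} = L_{31} + L_{30} = 3010349 + 1860498 = 4870847
L_{33} = L_{32} + L_{31} = 4870847 + 3010349 = 7881196
L_{34} = L_{33} + L_{32} = 7881196 + 4870847 = 12752043

12752043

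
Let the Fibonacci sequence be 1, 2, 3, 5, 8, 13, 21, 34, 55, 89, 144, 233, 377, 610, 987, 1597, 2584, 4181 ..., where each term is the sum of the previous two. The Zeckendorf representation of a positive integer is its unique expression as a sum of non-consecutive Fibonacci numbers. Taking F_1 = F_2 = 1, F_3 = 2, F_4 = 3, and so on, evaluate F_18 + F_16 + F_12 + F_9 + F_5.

3754

F_18 + F_16 + F_12 + F_9 + F_5 = 2584 + 987 + 144 + 34 + 5 = 3754.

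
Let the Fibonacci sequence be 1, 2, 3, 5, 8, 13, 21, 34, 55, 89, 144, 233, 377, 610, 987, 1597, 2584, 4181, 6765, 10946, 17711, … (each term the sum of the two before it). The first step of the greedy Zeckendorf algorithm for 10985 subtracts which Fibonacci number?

10946 ≤ 10985 < 17711, so the largest Fibonacci number not exceeding 10985 is 10946.

10946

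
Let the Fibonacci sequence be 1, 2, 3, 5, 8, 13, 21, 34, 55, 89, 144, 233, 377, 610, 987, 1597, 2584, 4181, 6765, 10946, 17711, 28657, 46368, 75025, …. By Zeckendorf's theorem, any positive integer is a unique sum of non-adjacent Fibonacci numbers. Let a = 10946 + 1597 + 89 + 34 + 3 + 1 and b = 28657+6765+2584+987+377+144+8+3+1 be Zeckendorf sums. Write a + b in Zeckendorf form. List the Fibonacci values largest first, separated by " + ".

46368 + 4181 + 1597 + 34 + 13 + 3

The two numbers are 12670 and 39526, so their sum is 52196.
Greedy algorithm:
subtract 46368 from 52196: 5828 remains
subtract 4181 from 5828: 1647 remains
subtract 1597 from 1647: 50 remains
subtract 34 from 50: 16 remains
subtract 13 from 16: 3 remains
subtract 3 from 3: 0 remains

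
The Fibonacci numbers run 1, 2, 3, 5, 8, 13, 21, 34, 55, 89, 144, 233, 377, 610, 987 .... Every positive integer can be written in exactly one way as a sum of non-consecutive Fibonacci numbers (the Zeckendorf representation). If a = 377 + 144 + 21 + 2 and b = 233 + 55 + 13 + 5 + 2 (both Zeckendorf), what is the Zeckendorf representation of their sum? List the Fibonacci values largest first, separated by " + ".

610 + 233 + 8 + 1

The two numbers are 544 and 308, so their sum is 852.
Repeatedly subtract the largest Fibonacci number that fits:
take 610 (≤ 852); 852 − 610 = 242
take 233 (≤ 242); 242 − 233 = 9
take 8 (≤ 9); 9 − 8 = 1
take 1 (≤ 1); 1 − 1 = 0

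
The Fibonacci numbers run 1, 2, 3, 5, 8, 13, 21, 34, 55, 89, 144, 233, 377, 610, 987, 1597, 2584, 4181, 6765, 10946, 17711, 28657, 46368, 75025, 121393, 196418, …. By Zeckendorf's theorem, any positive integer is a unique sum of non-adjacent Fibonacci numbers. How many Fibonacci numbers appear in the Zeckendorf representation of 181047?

Greedily peel off the largest Fibonacci term at each step:
take 121393 (≤ 181047); 181047 − 121393 = 59654
take 46368 (≤ 59654); 59654 − 46368 = 13286
take 10946 (≤ 13286); 13286 − 10946 = 2340
take 1597 (≤ 2340); 2340 − 1597 = 743
take 610 (≤ 743); 743 − 610 = 133
take 89 (≤ 133); 133 − 89 = 44
take 34 (≤ 44); 44 − 34 = 10
take 8 (≤ 10); 10 − 8 = 2
take 2 (≤ 2); 2 − 2 = 0
181047 = 121393 + 46368 + 10946 + 1597 + 610 + 89 + 34 + 8 + 2, which has 9 terms.

9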